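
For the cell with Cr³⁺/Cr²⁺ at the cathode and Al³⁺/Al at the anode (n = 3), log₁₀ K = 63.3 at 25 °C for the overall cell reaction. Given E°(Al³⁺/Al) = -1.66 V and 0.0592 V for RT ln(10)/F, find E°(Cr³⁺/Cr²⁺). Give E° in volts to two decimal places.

-0.41 V

E°cell = (0.0592/n)·log K = (0.0592/3)(63.3) = +1.249 V.
Since Cr³⁺/Cr²⁺ is the cathode and Al³⁺/Al the anode, E°cell = E°(Cr³⁺/Cr²⁺) − E°(Al³⁺/Al).
So E°(Cr³⁺/Cr²⁺) = E°cell + E°(Al³⁺/Al) = +1.249 + (-1.66) = -0.41 V.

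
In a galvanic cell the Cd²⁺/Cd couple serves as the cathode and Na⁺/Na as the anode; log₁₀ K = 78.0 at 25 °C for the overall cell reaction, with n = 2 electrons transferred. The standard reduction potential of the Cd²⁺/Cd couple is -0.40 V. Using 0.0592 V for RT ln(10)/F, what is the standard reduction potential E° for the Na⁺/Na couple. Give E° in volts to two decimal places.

E°cell = (0.0592/n)·log K = (0.0592/2)(78.0) = +2.309 V.
Since Cd²⁺/Cd is the cathode and Na⁺/Na the anode, E°cell = E°(Cd²⁺/Cd) − E°(Na⁺/Na).
So E°(Na⁺/Na) = E°(Cd²⁺/Cd) − E°cell = (-0.40) − (+2.309) = -2.71 V.

-2.71 V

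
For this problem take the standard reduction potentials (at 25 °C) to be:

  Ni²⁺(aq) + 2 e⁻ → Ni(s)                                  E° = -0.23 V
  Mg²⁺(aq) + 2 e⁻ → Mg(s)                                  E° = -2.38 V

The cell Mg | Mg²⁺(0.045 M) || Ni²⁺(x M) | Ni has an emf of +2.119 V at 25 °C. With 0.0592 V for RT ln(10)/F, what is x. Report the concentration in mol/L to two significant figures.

0.0040 M

Ni²⁺/Ni is the cathode, Mg²⁺/Mg the anode: E°cell = +2.15 V, n = 2.
Overall reaction: Ni²⁺(aq) + Mg(s) → Ni(s) + Mg²⁺(aq); Q = [Mg²⁺]^1/[Ni²⁺]^1.
From E = E° − (0.0592/n) log Q: log Q = (E° − E)·n/0.0592 = (+2.15 − (+2.119))·2/0.0592 = 1.0473.
So 1·log[Ni²⁺] = 1·log(0.045) − log Q = -1.3468 − (1.0473) = -2.3941; [Ni²⁺] = 10^(-2.3941) ≈ 0.0040 M.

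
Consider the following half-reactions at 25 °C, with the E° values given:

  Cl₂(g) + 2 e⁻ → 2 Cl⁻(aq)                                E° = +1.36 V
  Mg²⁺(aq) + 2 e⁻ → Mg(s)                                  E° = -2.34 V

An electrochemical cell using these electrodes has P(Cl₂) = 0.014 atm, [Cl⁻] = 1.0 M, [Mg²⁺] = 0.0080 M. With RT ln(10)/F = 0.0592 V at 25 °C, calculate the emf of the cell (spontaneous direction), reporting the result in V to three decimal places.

+3.707 V

Cl₂/Cl⁻ is the cathode (higher E°), Mg²⁺/Mg the anode: E°cell = +1.36 − (-2.34) = +3.70 V, n = 2.
Overall: Cl₂(g) + Mg(s) → 2 Cl⁻(aq) + Mg²⁺(aq)
Q = [Cl⁻]^2·[Mg²⁺] / (P(Cl₂)); log Q = -0.243.
E = E° − (0.0592/n) log Q = +3.70 − (0.0592/2)(-0.243) = +3.707 V.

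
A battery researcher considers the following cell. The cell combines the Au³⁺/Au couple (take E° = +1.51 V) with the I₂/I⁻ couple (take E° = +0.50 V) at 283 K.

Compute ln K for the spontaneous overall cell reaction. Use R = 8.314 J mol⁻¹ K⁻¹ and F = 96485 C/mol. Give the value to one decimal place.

Cathode: Au³⁺/Au; anode: I₂/I⁻. E°cell = (+1.51) − (+0.50) = +1.01 V, with n = 6.
ΔG° = −nFE° = −RT ln K, so ln K = nFE°/(RT) = (6)(96485)(+1.01) / ((8.314)(283)) = 248.505.

248.5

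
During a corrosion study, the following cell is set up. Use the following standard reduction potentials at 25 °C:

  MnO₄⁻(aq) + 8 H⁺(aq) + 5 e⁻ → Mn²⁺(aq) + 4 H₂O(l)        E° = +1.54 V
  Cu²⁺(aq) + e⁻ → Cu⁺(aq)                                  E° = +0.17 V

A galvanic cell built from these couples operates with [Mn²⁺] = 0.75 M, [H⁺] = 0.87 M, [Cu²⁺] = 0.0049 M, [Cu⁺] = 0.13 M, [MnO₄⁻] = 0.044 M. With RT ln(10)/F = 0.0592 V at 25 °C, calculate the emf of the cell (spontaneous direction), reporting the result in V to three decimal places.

MnO₄⁻/Mn²⁺ is the cathode (higher E°), Cu²⁺/Cu⁺ the anode: E°cell = +1.54 − (+0.17) = +1.37 V, n = 5.
Overall: MnO₄⁻(aq) + 8 H⁺(aq) + 5 Cu⁺(aq) → Mn²⁺(aq) + 4 H₂O(l) + 5 Cu²⁺(aq)
Q = [Mn²⁺]·[Cu²⁺]^5 / ([MnO₄⁻]·[H⁺]^8·[Cu⁺]^5); log Q = -5.403.
E = E° − (0.0592/n) log Q = +1.37 − (0.0592/5)(-5.403) = +1.434 V.

+1.434 V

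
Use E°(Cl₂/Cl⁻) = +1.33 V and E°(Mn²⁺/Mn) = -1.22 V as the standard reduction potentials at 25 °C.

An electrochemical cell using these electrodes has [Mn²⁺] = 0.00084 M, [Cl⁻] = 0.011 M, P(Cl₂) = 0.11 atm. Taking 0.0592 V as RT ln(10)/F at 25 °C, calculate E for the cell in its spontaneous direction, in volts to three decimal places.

+2.729 V

Cl₂/Cl⁻ is the cathode (higher E°), Mn²⁺/Mn the anode: E°cell = +1.33 − (-1.22) = +2.55 V, n = 2.
Overall: Cl₂(g) + Mn(s) → 2 Cl⁻(aq) + Mn²⁺(aq)
Q = [Cl⁻]^2·[Mn²⁺] / (P(Cl₂)); log Q = -6.034.
E = E° − (0.0592/n) log Q = +2.55 − (0.0592/2)(-6.034) = +2.729 V.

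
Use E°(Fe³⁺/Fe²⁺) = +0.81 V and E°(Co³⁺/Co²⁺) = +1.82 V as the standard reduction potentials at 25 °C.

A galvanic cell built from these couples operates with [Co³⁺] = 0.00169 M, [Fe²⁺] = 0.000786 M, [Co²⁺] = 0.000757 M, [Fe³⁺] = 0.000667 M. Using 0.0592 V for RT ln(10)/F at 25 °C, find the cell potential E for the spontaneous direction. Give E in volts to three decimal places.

+1.035 V

Co³⁺/Co²⁺ is the cathode (higher E°), Fe³⁺/Fe²⁺ the anode: E°cell = +1.82 − (+0.81) = +1.01 V, n = 1.
Overall: Co³⁺(aq) + Fe²⁺(aq) → Co²⁺(aq) + Fe³⁺(aq)
Q = [Co²⁺]·[Fe³⁺] / ([Co³⁺]·[Fe²⁺]); log Q = -0.420.
E = E° − (0.0592/n) log Q = +1.01 − (0.0592/1)(-0.420) = +1.035 V.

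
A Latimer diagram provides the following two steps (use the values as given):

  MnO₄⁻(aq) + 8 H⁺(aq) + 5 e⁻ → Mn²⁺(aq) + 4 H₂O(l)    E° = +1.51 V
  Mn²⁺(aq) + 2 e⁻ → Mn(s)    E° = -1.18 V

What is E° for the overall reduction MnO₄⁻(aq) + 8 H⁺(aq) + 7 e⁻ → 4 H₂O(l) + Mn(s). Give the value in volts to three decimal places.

+0.741 V

Adding the free-energy changes (−nFE°) of the two steps gives −n₃FE°₃ = −n₁FE°₁ − n₂FE°₂.
E°₃ = (5×+1.51 + 2×-1.18) / 7 = (+5.190) / 7 = +0.741 V.
E° values themselves are not directly additive — weighting by electron count is essential.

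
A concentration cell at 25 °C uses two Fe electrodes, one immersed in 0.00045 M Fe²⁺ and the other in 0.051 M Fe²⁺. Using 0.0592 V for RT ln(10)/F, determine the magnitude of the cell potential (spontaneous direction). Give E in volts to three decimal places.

For a concentration cell E°cell = 0. The 0.051 M side is the cathode (reduction is favoured where [Fe²⁺] is higher).
With n = 2, E = −(0.0592/2) log([Fe²⁺]ₐₙ/[Fe²⁺]꜀ₐₜ) = −(0.0592/2) log(0.00045/0.051) = −(0.0592/2)(-2.054) = +0.061 V.

+0.061 V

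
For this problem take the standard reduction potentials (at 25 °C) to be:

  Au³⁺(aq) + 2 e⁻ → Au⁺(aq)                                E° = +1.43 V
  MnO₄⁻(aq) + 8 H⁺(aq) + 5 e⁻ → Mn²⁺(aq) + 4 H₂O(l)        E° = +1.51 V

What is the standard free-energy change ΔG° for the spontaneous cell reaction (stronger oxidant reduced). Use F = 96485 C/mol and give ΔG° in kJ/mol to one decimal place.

MnO₄⁻/Mn²⁺ (E° = +1.51 V) is the cathode; Au³⁺/Au⁺ (E° = +1.43 V) is the anode, so E°cell = +0.08 V.
Balancing electrons gives n = 10 (lcm of 5 and 2).
ΔG° = −nFE° = −(10)(96485)(+0.08) = -77,188 J = -77.2 kJ/mol.

-77.2 kJ/mol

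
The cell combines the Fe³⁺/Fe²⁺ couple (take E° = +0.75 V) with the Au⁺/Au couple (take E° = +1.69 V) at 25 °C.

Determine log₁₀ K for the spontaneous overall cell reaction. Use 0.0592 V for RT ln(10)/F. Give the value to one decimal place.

Cathode: Au⁺/Au; anode: Fe³⁺/Fe²⁺. E°cell = +0.94 V, n = 1.
log K = nE°cell / 0.0592 = (1)(+0.94) / 0.0592 = 15.9.

15.9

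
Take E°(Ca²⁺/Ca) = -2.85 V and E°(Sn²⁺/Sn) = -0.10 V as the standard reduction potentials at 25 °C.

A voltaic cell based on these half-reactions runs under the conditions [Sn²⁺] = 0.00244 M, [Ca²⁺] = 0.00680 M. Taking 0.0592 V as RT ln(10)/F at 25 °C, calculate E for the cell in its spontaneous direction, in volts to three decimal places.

Sn²⁺/Sn is the cathode (higher E°), Ca²⁺/Ca the anode: E°cell = -0.10 − (-2.85) = +2.75 V, n = 2.
Overall: Sn²⁺(aq) + Ca(s) → Sn(s) + Ca²⁺(aq)
Q = [Ca²⁺] / ([Sn²⁺]); log Q = 0.445.
E = E° − (0.0592/n) log Q = +2.75 − (0.0592/2)(0.445) = +2.737 V.

+2.737 V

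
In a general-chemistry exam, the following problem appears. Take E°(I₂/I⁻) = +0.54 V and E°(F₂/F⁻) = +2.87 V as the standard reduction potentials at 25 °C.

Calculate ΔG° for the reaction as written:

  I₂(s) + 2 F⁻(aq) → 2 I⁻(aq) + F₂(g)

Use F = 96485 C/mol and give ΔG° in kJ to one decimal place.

As written, I₂/I⁻ is reduced (cathode) and F₂/F⁻ is oxidised (anode), so E°cell = (+0.54) − (+2.87) = -2.33 V.
Balancing electrons gives n = 2.
ΔG° = −nFE° = −(2)(96485)(-2.33) = 449,620 J = +449.6 kJ.

+449.6 kJ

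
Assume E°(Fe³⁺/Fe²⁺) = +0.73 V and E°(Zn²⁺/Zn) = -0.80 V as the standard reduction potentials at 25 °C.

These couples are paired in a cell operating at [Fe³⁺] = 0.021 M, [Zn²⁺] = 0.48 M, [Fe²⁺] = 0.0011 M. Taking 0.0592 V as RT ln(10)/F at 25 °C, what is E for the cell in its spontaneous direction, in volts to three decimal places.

Fe³⁺/Fe²⁺ is the cathode (higher E°), Zn²⁺/Zn the anode: E°cell = +0.73 − (-0.80) = +1.53 V, n = 2.
Overall: 2 Fe³⁺(aq) + Zn(s) → 2 Fe²⁺(aq) + Zn²⁺(aq)
Q = [Fe²⁺]^2·[Zn²⁺] / ([Fe³⁺]^2); log Q = -2.880.
E = E° − (0.0592/n) log Q = +1.53 − (0.0592/2)(-2.880) = +1.615 V.

+1.615 V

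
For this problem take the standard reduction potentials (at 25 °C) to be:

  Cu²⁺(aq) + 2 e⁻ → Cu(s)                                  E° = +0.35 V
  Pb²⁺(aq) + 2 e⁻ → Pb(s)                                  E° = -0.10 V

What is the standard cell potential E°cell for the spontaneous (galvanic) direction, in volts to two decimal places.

The Cu²⁺/Cu couple has the higher reduction potential, so it is the cathode; Pb²⁺/Pb is oxidised at the anode.
E°cell = E°(cathode) − E°(anode) = (+0.35) − (-0.10) = +0.45 V.

+0.45 V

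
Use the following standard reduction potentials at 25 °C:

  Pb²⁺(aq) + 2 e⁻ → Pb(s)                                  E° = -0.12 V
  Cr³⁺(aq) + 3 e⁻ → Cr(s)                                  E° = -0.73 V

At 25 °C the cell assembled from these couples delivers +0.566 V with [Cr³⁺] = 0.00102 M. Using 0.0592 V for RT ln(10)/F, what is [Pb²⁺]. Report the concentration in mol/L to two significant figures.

Pb²⁺/Pb is the cathode, Cr³⁺/Cr the anode: E°cell = +0.61 V, n = 6.
Overall reaction: 3 Pb²⁺(aq) + 2 Cr(s) → 3 Pb(s) + 2 Cr³⁺(aq); Q = [Cr³⁺]^2/[Pb²⁺]^3.
From E = E° − (0.0592/n) log Q: log Q = (E° − E)·n/0.0592 = (+0.61 − (+0.566))·6/0.0592 = 4.4595.
So 3·log[Pb²⁺] = 2·log(0.00102) − log Q = -5.9828 − (4.4595) = -10.4423; log[Pb²⁺] = -10.4423 / 3 = -3.4808; [Pb²⁺] = 10^(-3.4808) ≈ 0.00033 M.

0.00033 M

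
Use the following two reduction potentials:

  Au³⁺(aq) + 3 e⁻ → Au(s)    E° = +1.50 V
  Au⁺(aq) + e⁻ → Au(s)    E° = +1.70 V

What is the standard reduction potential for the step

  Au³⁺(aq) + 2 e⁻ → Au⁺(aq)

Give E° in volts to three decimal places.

+1.400 V

Sequential free energies add, so n₃E°₃ = n₁E°₁ + n₂E°₂.
With n₃ = 3, and the known step contributing 1×(+1.70) V, the unknown satisfies 2·E° = 3×(+1.50) − 1×(+1.70) = +2.800.
E° = +2.800 / 2 = +1.400 V.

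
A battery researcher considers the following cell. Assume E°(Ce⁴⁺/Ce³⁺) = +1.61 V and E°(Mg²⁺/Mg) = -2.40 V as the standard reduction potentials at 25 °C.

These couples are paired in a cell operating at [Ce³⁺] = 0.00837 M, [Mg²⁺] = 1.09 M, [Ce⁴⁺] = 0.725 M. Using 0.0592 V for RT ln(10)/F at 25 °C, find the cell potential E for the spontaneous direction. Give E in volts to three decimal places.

+4.124 V

Ce⁴⁺/Ce³⁺ is the cathode (higher E°), Mg²⁺/Mg the anode: E°cell = +1.61 − (-2.40) = +4.01 V, n = 2.
Overall: 2 Ce⁴⁺(aq) + Mg(s) → 2 Ce³⁺(aq) + Mg²⁺(aq)
Q = [Ce³⁺]^2·[Mg²⁺] / ([Ce⁴⁺]^2); log Q = -3.838.
E = E° − (0.0592/n) log Q = +4.01 − (0.0592/2)(-3.838) = +4.124 V.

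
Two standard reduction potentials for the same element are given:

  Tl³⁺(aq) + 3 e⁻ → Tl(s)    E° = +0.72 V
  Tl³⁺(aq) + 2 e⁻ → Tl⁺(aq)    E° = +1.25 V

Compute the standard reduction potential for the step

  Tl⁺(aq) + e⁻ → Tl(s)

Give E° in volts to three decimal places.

Sequential free energies add, so n₃E°₃ = n₁E°₁ + n₂E°₂.
With n₃ = 3, and the known step contributing 2×(+1.25) V, the unknown satisfies 1·E° = 3×(+0.72) − 2×(+1.25) = -0.340.
E° = -0.340 / 1 = -0.340 V.

-0.340 V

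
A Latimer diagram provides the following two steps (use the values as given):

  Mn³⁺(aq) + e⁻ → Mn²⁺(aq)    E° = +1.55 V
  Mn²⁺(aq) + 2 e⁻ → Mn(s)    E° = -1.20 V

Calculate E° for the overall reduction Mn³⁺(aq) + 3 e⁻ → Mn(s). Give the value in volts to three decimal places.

-0.283 V

Standard free energies of sequential steps add: ΔG°₃ = ΔG°₁ + ΔG°₂, so n₃E°₃ = n₁E°₁ + n₂E°₂.
E°₃ = (1×+1.55 + 2×-1.20) / 3 = (-0.850) / 3 = -0.283 V.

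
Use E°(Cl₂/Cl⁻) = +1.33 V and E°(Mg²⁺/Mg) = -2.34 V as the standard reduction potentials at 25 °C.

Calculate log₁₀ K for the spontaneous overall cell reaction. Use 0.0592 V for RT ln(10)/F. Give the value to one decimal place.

124.0

Cathode: Cl₂/Cl⁻; anode: Mg²⁺/Mg. E°cell = +3.67 V, n = 2.
log K = nE°cell / 0.0592 = (2)(+3.67) / 0.0592 = 124.0.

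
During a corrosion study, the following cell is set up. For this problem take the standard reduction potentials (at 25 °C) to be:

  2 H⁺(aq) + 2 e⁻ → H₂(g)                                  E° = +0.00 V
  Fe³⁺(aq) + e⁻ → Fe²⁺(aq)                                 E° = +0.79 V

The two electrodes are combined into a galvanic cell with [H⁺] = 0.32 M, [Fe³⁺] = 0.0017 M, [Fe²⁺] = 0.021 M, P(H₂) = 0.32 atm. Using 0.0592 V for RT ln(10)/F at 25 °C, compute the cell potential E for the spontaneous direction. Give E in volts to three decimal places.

Fe³⁺/Fe²⁺ is the cathode (higher E°), H⁺/H₂ the anode: E°cell = +0.79 − (+0.00) = +0.79 V, n = 2.
Overall: 2 Fe³⁺(aq) + H₂(g) → 2 Fe²⁺(aq) + 2 H⁺(aq)
Q = [Fe²⁺]^2·[H⁺]^2 / ([Fe³⁺]^2·P(H₂)); log Q = 1.689.
E = E° − (0.0592/n) log Q = +0.79 − (0.0592/2)(1.689) = +0.740 V.

+0.740 V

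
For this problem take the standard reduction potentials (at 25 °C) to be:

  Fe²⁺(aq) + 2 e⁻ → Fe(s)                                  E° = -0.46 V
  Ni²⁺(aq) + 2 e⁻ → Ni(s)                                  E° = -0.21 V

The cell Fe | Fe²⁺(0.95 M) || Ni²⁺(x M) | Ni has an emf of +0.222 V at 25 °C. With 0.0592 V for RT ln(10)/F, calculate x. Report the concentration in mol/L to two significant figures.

0.11 M

Ni²⁺/Ni is the cathode, Fe²⁺/Fe the anode: E°cell = +0.25 V, n = 2.
Overall reaction: Ni²⁺(aq) + Fe(s) → Ni(s) + Fe²⁺(aq); Q = [Fe²⁺]^1/[Ni²⁺]^1.
From E = E° − (0.0592/n) log Q: log Q = (E° − E)·n/0.0592 = (+0.25 − (+0.222))·2/0.0592 = 0.9459.
So 1·log[Ni²⁺] = 1·log(0.95) − log Q = -0.0223 − (0.9459) = -0.9682; [Ni²⁺] = 10^(-0.9682) ≈ 0.11 M.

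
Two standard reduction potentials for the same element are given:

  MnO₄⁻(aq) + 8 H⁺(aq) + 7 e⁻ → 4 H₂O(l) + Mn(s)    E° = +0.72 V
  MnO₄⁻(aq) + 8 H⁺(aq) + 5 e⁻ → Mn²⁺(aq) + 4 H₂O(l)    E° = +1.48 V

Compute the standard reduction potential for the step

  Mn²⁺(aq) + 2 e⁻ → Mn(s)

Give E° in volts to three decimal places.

Sequential free energies add, so n₃E°₃ = n₁E°₁ + n₂E°₂.
With n₃ = 7, and the known step contributing 5×(+1.48) V, the unknown satisfies 2·E° = 7×(+0.72) − 5×(+1.48) = -2.360.
E° = -2.360 / 2 = -1.180 V.

-1.180 V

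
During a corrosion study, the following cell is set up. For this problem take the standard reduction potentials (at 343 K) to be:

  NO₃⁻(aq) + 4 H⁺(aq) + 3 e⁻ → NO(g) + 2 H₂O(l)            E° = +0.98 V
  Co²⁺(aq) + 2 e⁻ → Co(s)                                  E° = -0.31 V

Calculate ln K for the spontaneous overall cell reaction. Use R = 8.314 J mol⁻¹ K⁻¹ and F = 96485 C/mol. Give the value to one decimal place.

Cathode: NO₃⁻/NO; anode: Co²⁺/Co. E°cell = (+0.98) − (-0.31) = +1.29 V, with n = 6.
ΔG° = −nFE° = −RT ln K, so ln K = nFE°/(RT) = (6)(96485)(+1.29) / ((8.314)(343)) = 261.877.

261.9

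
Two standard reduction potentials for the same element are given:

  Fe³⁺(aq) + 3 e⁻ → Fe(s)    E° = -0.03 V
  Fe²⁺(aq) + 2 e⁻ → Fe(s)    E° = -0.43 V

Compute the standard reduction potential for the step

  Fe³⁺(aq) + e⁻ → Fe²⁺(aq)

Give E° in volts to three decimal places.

Sequential free energies add, so n₃E°₃ = n₁E°₁ + n₂E°₂.
With n₃ = 3, and the known step contributing 2×(-0.43) V, the unknown satisfies 1·E° = 3×(-0.03) − 2×(-0.43) = +0.770.
E° = +0.770 / 1 = +0.770 V.

+0.770 V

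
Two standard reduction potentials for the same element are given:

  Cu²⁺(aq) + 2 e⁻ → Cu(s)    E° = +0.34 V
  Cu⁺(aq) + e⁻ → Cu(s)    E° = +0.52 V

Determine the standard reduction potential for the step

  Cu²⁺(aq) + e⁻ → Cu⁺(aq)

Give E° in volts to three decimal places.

Sequential free energies add, so n₃E°₃ = n₁E°₁ + n₂E°₂.
With n₃ = 2, and the known step contributing 1×(+0.52) V, the unknown satisfies 1·E° = 2×(+0.34) − 1×(+0.52) = +0.160.
E° = +0.160 / 1 = +0.160 V.

+0.160 V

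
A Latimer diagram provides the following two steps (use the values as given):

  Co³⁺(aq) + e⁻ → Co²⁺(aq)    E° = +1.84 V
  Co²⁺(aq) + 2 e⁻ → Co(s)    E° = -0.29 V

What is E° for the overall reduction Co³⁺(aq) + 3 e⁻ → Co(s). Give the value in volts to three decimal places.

Since ΔG° = −nFE° is additive over sequential reductions, n₃E°₃ = n₁E°₁ + n₂E°₂.
E°₃ = (1×+1.84 + 2×-0.29) / 3 = (+1.260) / 3 = +0.420 V.

+0.420 V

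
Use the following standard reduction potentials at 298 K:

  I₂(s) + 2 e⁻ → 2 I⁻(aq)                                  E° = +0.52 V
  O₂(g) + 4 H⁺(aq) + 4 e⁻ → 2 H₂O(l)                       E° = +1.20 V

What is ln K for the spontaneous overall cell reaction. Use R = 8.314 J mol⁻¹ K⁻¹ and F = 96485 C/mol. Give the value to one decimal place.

Cathode: O₂/H₂O; anode: I₂/I⁻. E°cell = (+1.20) − (+0.52) = +0.68 V, with n = 4.
ΔG° = −nFE° = −RT ln K, so ln K = nFE°/(RT) = (4)(96485)(+0.68) / ((8.314)(298)) = 105.926.

105.9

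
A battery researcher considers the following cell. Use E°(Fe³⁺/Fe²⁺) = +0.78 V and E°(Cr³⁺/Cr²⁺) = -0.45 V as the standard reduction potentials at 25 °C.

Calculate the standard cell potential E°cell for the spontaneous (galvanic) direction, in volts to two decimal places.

The Fe³⁺/Fe²⁺ couple has the higher reduction potential, so it is the cathode; Cr³⁺/Cr²⁺ is oxidised at the anode.
E°cell = E°(cathode) − E°(anode) = (+0.78) − (-0.45) = +1.23 V.
Since E°cell > 0, the reaction is spontaneous under standard conditions.

+1.23 V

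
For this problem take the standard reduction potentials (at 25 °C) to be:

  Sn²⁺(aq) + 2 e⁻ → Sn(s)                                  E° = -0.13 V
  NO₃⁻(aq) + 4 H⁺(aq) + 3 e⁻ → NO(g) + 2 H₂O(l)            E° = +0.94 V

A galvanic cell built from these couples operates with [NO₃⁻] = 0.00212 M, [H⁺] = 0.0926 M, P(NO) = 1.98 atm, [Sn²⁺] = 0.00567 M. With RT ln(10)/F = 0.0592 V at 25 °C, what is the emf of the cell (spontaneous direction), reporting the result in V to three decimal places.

NO₃⁻/NO is the cathode (higher E°), Sn²⁺/Sn the anode: E°cell = +0.94 − (-0.13) = +1.07 V, n = 6.
Overall: 2 NO₃⁻(aq) + 8 H⁺(aq) + 3 Sn(s) → 2 NO(g) + 4 H₂O(l) + 3 Sn²⁺(aq)
Q = P(NO)^2·[Sn²⁺]^3 / ([NO₃⁻]^2·[H⁺]^8); log Q = 7.469.
E = E° − (0.0592/n) log Q = +1.07 − (0.0592/6)(7.469) = +0.996 V.

+0.996 V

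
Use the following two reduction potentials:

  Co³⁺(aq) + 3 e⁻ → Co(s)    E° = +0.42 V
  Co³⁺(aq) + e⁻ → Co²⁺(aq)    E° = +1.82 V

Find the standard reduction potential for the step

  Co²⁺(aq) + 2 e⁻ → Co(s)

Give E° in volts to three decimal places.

Sequential free energies add, so n₃E°₃ = n₁E°₁ + n₂E°₂.
With n₃ = 3, and the known step contributing 1×(+1.82) V, the unknown satisfies 2·E° = 3×(+0.42) − 1×(+1.82) = -0.560.
E° = -0.560 / 2 = -0.280 V.

-0.280 V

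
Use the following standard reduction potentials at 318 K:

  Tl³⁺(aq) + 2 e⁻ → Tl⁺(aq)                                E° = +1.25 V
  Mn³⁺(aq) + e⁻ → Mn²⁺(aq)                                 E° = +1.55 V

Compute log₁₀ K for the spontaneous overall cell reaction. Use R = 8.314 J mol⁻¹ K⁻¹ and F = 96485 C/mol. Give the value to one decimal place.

Cathode: Mn³⁺/Mn²⁺; anode: Tl³⁺/Tl⁺. E°cell = (+1.55) − (+1.25) = +0.30 V, with n = 2.
ΔG° = −nFE° = −RT ln K, so ln K = nFE°/(RT) = (2)(96485)(+0.30) / ((8.314)(318)) = 21.896.
log₁₀ K = 21.896 / ln 10 = 9.5.

9.5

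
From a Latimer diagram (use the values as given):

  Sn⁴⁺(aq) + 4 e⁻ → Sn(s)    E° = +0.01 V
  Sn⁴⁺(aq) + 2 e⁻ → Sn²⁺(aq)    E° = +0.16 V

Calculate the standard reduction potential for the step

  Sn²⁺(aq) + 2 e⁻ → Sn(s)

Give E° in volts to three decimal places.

Sequential free energies add, so n₃E°₃ = n₁E°₁ + n₂E°₂.
With n₃ = 4, and the known step contributing 2×(+0.16) V, the unknown satisfies 2·E° = 4×(+0.01) − 2×(+0.16) = -0.280.
E° = -0.280 / 2 = -0.140 V.

-0.140 V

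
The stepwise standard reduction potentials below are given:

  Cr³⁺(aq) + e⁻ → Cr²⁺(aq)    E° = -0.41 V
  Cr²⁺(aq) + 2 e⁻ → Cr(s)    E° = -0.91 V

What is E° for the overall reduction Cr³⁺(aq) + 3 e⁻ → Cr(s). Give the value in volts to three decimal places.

Since ΔG° = −nFE° is additive over sequential reductions, n₃E°₃ = n₁E°₁ + n₂E°₂.
E°₃ = (1×-0.41 + 2×-0.91) / 3 = (-2.230) / 3 = -0.743 V.
Simply averaging or adding the two E° values would be wrong; the electron-weighted sum is required.

-0.743 V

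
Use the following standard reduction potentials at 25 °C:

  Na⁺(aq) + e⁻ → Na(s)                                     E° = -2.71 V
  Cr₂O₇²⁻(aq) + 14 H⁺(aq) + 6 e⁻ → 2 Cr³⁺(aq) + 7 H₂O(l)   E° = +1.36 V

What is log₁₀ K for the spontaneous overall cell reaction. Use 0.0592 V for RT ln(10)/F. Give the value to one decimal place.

Cathode: Cr₂O₇²⁻/Cr³⁺; anode: Na⁺/Na. E°cell = +4.07 V, n = 6.
log K = nE°cell / 0.0592 = (6)(+4.07) / 0.0592 = 412.5.

412.5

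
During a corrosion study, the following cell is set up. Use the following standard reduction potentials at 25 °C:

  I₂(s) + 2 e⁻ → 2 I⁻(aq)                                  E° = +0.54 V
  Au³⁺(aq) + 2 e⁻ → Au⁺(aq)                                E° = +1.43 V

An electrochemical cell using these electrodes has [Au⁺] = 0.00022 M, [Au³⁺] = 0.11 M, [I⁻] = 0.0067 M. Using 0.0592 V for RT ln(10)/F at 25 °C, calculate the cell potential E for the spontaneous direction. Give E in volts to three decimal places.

Au³⁺/Au⁺ is the cathode (higher E°), I₂/I⁻ the anode: E°cell = +1.43 − (+0.54) = +0.89 V, n = 2.
Overall: Au³⁺(aq) + 2 I⁻(aq) → Au⁺(aq) + I₂(s)
Q = [Au⁺] / ([Au³⁺]·[I⁻]^2); log Q = 1.649.
E = E° − (0.0592/n) log Q = +0.89 − (0.0592/2)(1.649) = +0.841 V.

+0.841 V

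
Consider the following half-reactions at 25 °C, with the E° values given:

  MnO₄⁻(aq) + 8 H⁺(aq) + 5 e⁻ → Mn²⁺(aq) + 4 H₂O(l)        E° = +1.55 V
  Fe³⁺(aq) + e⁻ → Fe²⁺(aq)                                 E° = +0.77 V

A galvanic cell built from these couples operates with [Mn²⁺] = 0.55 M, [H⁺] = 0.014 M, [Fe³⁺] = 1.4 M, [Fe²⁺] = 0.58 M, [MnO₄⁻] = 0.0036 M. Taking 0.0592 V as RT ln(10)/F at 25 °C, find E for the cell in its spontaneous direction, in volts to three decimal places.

MnO₄⁻/Mn²⁺ is the cathode (higher E°), Fe³⁺/Fe²⁺ the anode: E°cell = +1.55 − (+0.77) = +0.78 V, n = 5.
Overall: MnO₄⁻(aq) + 8 H⁺(aq) + 5 Fe²⁺(aq) → Mn²⁺(aq) + 4 H₂O(l) + 5 Fe³⁺(aq)
Q = [Mn²⁺]·[Fe³⁺]^5 / ([MnO₄⁻]·[H⁺]^8·[Fe²⁺]^5); log Q = 18.929.
E = E° − (0.0592/n) log Q = +0.78 − (0.0592/5)(18.929) = +0.556 V.

+0.556 V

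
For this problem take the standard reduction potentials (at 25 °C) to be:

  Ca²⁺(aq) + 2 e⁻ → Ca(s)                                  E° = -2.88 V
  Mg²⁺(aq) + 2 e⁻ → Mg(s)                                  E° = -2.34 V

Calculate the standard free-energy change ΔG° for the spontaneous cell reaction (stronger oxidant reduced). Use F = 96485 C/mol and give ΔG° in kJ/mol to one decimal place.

Mg²⁺/Mg (E° = -2.34 V) is the cathode; Ca²⁺/Ca (E° = -2.88 V) is the anode, so E°cell = +0.54 V.
Balancing electrons gives n = 2 (lcm of 2 and 2).
ΔG° = −nFE° = −(2)(96485)(+0.54) = -104,204 J = -104.2 kJ/mol.

-104.2 kJ/mol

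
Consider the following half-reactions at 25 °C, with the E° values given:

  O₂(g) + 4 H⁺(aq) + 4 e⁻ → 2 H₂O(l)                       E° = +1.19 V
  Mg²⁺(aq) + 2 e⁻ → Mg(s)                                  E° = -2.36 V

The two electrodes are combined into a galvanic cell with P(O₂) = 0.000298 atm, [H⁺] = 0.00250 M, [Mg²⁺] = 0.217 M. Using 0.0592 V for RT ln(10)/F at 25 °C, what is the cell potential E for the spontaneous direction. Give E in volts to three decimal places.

+3.363 V

O₂/H₂O is the cathode (higher E°), Mg²⁺/Mg the anode: E°cell = +1.19 − (-2.36) = +3.55 V, n = 4.
Overall: O₂(g) + 4 H⁺(aq) + 2 Mg(s) → 2 H₂O(l) + 2 Mg²⁺(aq)
Q = [Mg²⁺]^2 / (P(O₂)·[H⁺]^4); log Q = 12.607.
E = E° − (0.0592/n) log Q = +3.55 − (0.0592/4)(12.607) = +3.363 V.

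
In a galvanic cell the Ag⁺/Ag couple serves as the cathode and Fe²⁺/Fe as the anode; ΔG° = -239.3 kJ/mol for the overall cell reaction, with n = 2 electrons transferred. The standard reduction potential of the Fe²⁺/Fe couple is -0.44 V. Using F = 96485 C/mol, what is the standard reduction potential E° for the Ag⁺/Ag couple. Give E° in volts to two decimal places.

+0.80 V

E°cell = −ΔG°/(nF) = −(-239.3×10³)/((2)(96485)) = +1.240 V.
Since Ag⁺/Ag is the cathode and Fe²⁺/Fe the anode, E°cell = E°(Ag⁺/Ag) − E°(Fe²⁺/Fe).
So E°(Ag⁺/Ag) = E°cell + E°(Fe²⁺/Fe) = +1.240 + (-0.44) = +0.80 V.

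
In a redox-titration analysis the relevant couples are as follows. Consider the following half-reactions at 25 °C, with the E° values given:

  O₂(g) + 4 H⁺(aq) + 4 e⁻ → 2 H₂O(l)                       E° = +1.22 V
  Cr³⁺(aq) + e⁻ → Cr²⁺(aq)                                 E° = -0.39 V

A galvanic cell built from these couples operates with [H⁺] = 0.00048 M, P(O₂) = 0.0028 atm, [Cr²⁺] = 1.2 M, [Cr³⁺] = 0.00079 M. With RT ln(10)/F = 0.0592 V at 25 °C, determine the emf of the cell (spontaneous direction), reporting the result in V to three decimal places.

O₂/H₂O is the cathode (higher E°), Cr³⁺/Cr²⁺ the anode: E°cell = +1.22 − (-0.39) = +1.61 V, n = 4.
Overall: O₂(g) + 4 H⁺(aq) + 4 Cr²⁺(aq) → 2 H₂O(l) + 4 Cr³⁺(aq)
Q = [Cr³⁺]^4 / (P(O₂)·[H⁺]^4·[Cr²⁺]^4); log Q = 3.102.
E = E° − (0.0592/n) log Q = +1.61 − (0.0592/4)(3.102) = +1.564 V.

+1.564 V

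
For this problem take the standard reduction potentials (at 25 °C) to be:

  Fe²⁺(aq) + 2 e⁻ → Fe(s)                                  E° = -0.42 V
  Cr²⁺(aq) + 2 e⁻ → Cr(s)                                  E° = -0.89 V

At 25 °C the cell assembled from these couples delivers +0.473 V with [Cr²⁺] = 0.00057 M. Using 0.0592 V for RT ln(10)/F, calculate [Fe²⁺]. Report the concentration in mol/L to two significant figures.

0.00072 M

Fe²⁺/Fe is the cathode, Cr²⁺/Cr the anode: E°cell = +0.47 V, n = 2.
Overall reaction: Fe²⁺(aq) + Cr(s) → Fe(s) + Cr²⁺(aq); Q = [Cr²⁺]^1/[Fe²⁺]^1.
From E = E° − (0.0592/n) log Q: log Q = (E° − E)·n/0.0592 = (+0.47 − (+0.473))·2/0.0592 = -0.1014.
So 1·log[Fe²⁺] = 1·log(0.00057) − log Q = -3.2441 − (-0.1014) = -3.1427; [Fe²⁺] = 10^(-3.1427) ≈ 0.00072 M.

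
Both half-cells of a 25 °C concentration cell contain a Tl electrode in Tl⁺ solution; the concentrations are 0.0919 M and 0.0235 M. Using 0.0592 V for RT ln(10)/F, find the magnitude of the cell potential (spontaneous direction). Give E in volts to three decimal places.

+0.035 V

For a concentration cell E°cell = 0. The 0.0919 M side is the cathode (reduction is favoured where [Tl⁺] is higher).
With n = 1, E = −(0.0592/1) log([Tl⁺]ₐₙ/[Tl⁺]꜀ₐₜ) = −(0.0592/1) log(0.0235/0.0919) = −(0.0592/1)(-0.592) = +0.035 V.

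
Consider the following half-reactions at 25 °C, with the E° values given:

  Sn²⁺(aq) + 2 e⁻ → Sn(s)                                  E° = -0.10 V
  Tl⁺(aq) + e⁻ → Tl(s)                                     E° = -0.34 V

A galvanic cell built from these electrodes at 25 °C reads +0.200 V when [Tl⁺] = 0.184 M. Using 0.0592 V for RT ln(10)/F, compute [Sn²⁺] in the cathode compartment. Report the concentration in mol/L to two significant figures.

Sn²⁺/Sn is the cathode, Tl⁺/Tl the anode: E°cell = +0.24 V, n = 2.
Overall reaction: Sn²⁺(aq) + 2 Tl(s) → Sn(s) + 2 Tl⁺(aq); Q = [Tl⁺]^2/[Sn²⁺]^1.
From E = E° − (0.0592/n) log Q: log Q = (E° − E)·n/0.0592 = (+0.24 − (+0.200))·2/0.0592 = 1.3514.
So 1·log[Sn²⁺] = 2·log(0.184) − log Q = -1.4704 − (1.3514) = -2.8218; [Sn²⁺] = 10^(-2.8218) ≈ 0.0015 M.

0.0015 M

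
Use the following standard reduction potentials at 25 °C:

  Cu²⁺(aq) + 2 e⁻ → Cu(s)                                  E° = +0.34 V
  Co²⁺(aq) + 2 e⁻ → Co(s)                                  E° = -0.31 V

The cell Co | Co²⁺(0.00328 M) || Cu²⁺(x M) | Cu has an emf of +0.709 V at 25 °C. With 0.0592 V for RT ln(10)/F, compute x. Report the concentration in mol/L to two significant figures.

0.32 M

Cu²⁺/Cu is the cathode, Co²⁺/Co the anode: E°cell = +0.65 V, n = 2.
Overall reaction: Cu²⁺(aq) + Co(s) → Cu(s) + Co²⁺(aq); Q = [Co²⁺]^1/[Cu²⁺]^1.
From E = E° − (0.0592/n) log Q: log Q = (E° − E)·n/0.0592 = (+0.65 − (+0.709))·2/0.0592 = -1.9932.
So 1·log[Cu²⁺] = 1·log(0.00328) − log Q = -2.4841 − (-1.9932) = -0.4909; [Cu²⁺] = 10^(-0.4909) ≈ 0.32 M.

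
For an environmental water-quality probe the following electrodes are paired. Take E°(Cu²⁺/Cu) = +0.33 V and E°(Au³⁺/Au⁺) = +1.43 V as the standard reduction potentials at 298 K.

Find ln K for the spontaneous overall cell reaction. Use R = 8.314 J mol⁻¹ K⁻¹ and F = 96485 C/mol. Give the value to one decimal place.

85.7

Cathode: Au³⁺/Au⁺; anode: Cu²⁺/Cu. E°cell = (+1.43) − (+0.33) = +1.10 V, with n = 2.
ΔG° = −nFE° = −RT ln K, so ln K = nFE°/(RT) = (2)(96485)(+1.10) / ((8.314)(298)) = 85.675.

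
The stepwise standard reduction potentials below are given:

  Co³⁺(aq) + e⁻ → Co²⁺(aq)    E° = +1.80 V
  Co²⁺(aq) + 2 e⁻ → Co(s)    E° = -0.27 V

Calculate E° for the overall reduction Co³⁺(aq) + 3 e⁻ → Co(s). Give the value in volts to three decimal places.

+0.420 V

Adding the free-energy changes (−nFE°) of the two steps gives −n₃FE°₃ = −n₁FE°₁ − n₂FE°₂.
E°₃ = (1×+1.80 + 2×-0.27) / 3 = (+1.260) / 3 = +0.420 V.
Simply averaging or adding the two E° values would be wrong; the electron-weighted sum is required.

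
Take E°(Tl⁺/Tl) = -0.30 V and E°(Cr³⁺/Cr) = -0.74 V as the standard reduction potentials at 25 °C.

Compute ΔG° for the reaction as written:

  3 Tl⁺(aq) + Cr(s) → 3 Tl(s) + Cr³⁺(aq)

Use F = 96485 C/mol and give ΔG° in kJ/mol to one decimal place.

-127.4 kJ/mol

As written, Tl⁺/Tl is reduced (cathode) and Cr³⁺/Cr is oxidised (anode), so E°cell = (-0.30) − (-0.74) = +0.44 V.
Balancing electrons gives n = 3.
ΔG° = −nFE° = −(3)(96485)(+0.44) = -127,360 J = -127.4 kJ/mol.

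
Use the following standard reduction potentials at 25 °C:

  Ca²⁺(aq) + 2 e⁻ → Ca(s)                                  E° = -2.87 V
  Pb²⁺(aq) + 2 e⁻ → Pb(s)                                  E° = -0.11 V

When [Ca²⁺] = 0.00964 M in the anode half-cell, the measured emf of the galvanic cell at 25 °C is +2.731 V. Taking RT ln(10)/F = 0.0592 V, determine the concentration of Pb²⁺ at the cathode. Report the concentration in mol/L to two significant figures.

0.0010 M

Pb²⁺/Pb is the cathode, Ca²⁺/Ca the anode: E°cell = +2.76 V, n = 2.
Overall reaction: Pb²⁺(aq) + Ca(s) → Pb(s) + Ca²⁺(aq); Q = [Ca²⁺]^1/[Pb²⁺]^1.
From E = E° − (0.0592/n) log Q: log Q = (E° − E)·n/0.0592 = (+2.76 − (+2.731))·2/0.0592 = 0.9797.
So 1·log[Pb²⁺] = 1·log(0.00964) − log Q = -2.0159 − (0.9797) = -2.9956; [Pb²⁺] = 10^(-2.9956) ≈ 0.0010 M.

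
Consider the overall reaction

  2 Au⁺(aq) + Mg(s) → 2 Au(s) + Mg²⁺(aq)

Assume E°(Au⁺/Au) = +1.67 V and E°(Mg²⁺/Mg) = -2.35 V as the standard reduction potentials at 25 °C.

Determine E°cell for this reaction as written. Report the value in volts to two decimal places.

+4.02 V

The Au⁺/Au couple has the higher reduction potential, so it is the cathode; Mg²⁺/Mg is oxidised at the anode.
E°cell = E°(cathode) − E°(anode) = (+1.67) − (-2.35) = +4.02 V.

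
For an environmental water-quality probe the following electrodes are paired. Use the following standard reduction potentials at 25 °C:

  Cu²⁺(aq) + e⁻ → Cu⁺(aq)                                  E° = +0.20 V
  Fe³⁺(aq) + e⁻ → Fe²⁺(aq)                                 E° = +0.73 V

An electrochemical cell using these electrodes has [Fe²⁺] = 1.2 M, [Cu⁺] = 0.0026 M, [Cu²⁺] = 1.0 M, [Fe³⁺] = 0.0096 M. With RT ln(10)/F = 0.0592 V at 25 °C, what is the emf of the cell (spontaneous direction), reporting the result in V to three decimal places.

+0.253 V

Fe³⁺/Fe²⁺ is the cathode (higher E°), Cu²⁺/Cu⁺ the anode: E°cell = +0.73 − (+0.20) = +0.53 V, n = 1.
Overall: Fe³⁺(aq) + Cu⁺(aq) → Fe²⁺(aq) + Cu²⁺(aq)
Q = [Fe²⁺]·[Cu²⁺] / ([Fe³⁺]·[Cu⁺]); log Q = 4.682.
E = E° − (0.0592/n) log Q = +0.53 − (0.0592/1)(4.682) = +0.253 V.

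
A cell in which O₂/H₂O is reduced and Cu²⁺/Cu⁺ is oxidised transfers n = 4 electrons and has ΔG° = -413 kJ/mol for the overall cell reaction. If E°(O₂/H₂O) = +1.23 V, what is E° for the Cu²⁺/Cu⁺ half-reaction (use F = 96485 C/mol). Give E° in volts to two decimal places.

+0.16 V

E°cell = −ΔG°/(nF) = −(-413×10³)/((4)(96485)) = +1.070 V.
Since O₂/H₂O is the cathode and Cu²⁺/Cu⁺ the anode, E°cell = E°(O₂/H₂O) − E°(Cu²⁺/Cu⁺).
So E°(Cu²⁺/Cu⁺) = E°(O₂/H₂O) − E°cell = (+1.23) − (+1.070) = +0.16 V.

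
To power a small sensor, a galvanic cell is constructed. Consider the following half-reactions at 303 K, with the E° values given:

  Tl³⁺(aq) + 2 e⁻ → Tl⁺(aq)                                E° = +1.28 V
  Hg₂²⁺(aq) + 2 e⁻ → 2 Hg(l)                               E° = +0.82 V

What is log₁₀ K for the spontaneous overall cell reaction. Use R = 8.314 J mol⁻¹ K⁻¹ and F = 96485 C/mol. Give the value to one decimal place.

Cathode: Tl³⁺/Tl⁺; anode: Hg₂²⁺/Hg. E°cell = (+1.28) − (+0.82) = +0.46 V, with n = 2.
ΔG° = −nFE° = −RT ln K, so ln K = nFE°/(RT) = (2)(96485)(+0.46) / ((8.314)(303)) = 35.237.
log₁₀ K = 35.237 / ln 10 = 15.3.

15.3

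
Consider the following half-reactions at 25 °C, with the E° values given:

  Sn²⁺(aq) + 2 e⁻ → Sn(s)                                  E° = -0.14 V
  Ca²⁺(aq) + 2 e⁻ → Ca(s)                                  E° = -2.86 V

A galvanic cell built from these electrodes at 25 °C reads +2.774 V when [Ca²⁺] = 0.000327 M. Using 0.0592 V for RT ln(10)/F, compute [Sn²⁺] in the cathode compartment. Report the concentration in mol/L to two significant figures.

0.022 M

Sn²⁺/Sn is the cathode, Ca²⁺/Ca the anode: E°cell = +2.72 V, n = 2.
Overall reaction: Sn²⁺(aq) + Ca(s) → Sn(s) + Ca²⁺(aq); Q = [Ca²⁺]^1/[Sn²⁺]^1.
From E = E° − (0.0592/n) log Q: log Q = (E° − E)·n/0.0592 = (+2.72 − (+2.774))·2/0.0592 = -1.8243.
So 1·log[Sn²⁺] = 1·log(0.000327) − log Q = -3.4855 − (-1.8243) = -1.6612; [Sn²⁺] = 10^(-1.6612) ≈ 0.022 M.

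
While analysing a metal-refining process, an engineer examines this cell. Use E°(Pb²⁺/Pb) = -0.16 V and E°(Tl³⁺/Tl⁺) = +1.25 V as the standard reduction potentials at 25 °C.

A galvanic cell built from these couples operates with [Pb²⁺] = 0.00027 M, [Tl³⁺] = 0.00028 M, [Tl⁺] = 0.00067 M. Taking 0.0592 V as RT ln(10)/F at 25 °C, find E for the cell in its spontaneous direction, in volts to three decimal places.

+1.504 V

Tl³⁺/Tl⁺ is the cathode (higher E°), Pb²⁺/Pb the anode: E°cell = +1.25 − (-0.16) = +1.41 V, n = 2.
Overall: Tl³⁺(aq) + Pb(s) → Tl⁺(aq) + Pb²⁺(aq)
Q = [Tl⁺]·[Pb²⁺] / ([Tl³⁺]); log Q = -3.190.
E = E° − (0.0592/n) log Q = +1.41 − (0.0592/2)(-3.190) = +1.504 V.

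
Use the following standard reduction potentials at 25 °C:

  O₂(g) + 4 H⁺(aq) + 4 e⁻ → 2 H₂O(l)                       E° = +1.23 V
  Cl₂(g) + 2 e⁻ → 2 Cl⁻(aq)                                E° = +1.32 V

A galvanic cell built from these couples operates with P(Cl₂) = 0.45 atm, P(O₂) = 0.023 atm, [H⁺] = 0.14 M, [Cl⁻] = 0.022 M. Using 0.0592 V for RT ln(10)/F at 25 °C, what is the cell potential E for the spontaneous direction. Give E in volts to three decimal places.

Cl₂/Cl⁻ is the cathode (higher E°), O₂/H₂O the anode: E°cell = +1.32 − (+1.23) = +0.09 V, n = 4.
Overall: 2 Cl₂(g) + 2 H₂O(l) → 4 Cl⁻(aq) + O₂(g) + 4 H⁺(aq)
Q = [Cl⁻]^4·P(O₂)·[H⁺]^4 / (P(Cl₂)^2); log Q = -10.990.
E = E° − (0.0592/n) log Q = +0.09 − (0.0592/4)(-10.990) = +0.253 V.

+0.253 V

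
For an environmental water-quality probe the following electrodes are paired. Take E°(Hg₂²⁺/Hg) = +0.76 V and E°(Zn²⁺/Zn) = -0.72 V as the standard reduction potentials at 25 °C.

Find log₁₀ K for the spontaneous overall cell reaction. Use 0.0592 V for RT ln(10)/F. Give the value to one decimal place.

Cathode: Hg₂²⁺/Hg; anode: Zn²⁺/Zn. E°cell = +1.48 V, n = 2.
log K = nE°cell / 0.0592 = (2)(+1.48) / 0.0592 = 50.0.

50.0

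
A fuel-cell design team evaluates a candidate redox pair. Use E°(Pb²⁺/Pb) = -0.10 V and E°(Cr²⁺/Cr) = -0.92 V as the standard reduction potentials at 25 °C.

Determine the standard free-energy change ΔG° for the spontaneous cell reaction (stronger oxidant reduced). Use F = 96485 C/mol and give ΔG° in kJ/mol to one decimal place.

-158.2 kJ/mol

Pb²⁺/Pb (E° = -0.10 V) is the cathode; Cr²⁺/Cr (E° = -0.92 V) is the anode, so E°cell = +0.82 V.
Balancing electrons gives n = 2 (lcm of 2 and 2).
ΔG° = −nFE° = −(2)(96485)(+0.82) = -158,235 J = -158.2 kJ/mol.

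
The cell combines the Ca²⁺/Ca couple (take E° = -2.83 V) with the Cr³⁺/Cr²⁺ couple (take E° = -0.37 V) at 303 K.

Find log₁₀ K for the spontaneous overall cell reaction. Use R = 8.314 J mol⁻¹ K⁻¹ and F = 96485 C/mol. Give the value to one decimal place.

81.8

Cathode: Cr³⁺/Cr²⁺; anode: Ca²⁺/Ca. E°cell = (-0.37) − (-2.83) = +2.46 V, with n = 2.
ΔG° = −nFE° = −RT ln K, so ln K = nFE°/(RT) = (2)(96485)(+2.46) / ((8.314)(303)) = 188.440.
log₁₀ K = 188.440 / ln 10 = 81.8.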